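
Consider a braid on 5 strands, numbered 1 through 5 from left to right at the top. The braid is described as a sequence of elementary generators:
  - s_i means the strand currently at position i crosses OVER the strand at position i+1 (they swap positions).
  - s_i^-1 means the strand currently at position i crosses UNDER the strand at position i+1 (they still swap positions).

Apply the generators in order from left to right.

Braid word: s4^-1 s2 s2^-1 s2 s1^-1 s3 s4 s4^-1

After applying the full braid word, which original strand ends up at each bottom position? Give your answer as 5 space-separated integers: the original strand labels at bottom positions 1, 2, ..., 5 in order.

Answer: 3 1 5 2 4

Derivation:
Gen 1 (s4^-1): strand 4 crosses under strand 5. Perm now: [1 2 3 5 4]
Gen 2 (s2): strand 2 crosses over strand 3. Perm now: [1 3 2 5 4]
Gen 3 (s2^-1): strand 3 crosses under strand 2. Perm now: [1 2 3 5 4]
Gen 4 (s2): strand 2 crosses over strand 3. Perm now: [1 3 2 5 4]
Gen 5 (s1^-1): strand 1 crosses under strand 3. Perm now: [3 1 2 5 4]
Gen 6 (s3): strand 2 crosses over strand 5. Perm now: [3 1 5 2 4]
Gen 7 (s4): strand 2 crosses over strand 4. Perm now: [3 1 5 4 2]
Gen 8 (s4^-1): strand 4 crosses under strand 2. Perm now: [3 1 5 2 4]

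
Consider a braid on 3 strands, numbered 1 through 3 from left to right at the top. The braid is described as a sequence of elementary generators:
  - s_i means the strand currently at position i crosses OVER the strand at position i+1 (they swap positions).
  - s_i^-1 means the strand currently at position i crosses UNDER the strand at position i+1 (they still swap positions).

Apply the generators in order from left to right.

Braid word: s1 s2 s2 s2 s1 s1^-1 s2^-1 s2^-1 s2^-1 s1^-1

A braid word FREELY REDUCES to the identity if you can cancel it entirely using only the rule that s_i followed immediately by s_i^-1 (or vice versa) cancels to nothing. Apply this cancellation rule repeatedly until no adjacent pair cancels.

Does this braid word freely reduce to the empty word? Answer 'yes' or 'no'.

Answer: yes

Derivation:
Gen 1 (s1): push. Stack: [s1]
Gen 2 (s2): push. Stack: [s1 s2]
Gen 3 (s2): push. Stack: [s1 s2 s2]
Gen 4 (s2): push. Stack: [s1 s2 s2 s2]
Gen 5 (s1): push. Stack: [s1 s2 s2 s2 s1]
Gen 6 (s1^-1): cancels prior s1. Stack: [s1 s2 s2 s2]
Gen 7 (s2^-1): cancels prior s2. Stack: [s1 s2 s2]
Gen 8 (s2^-1): cancels prior s2. Stack: [s1 s2]
Gen 9 (s2^-1): cancels prior s2. Stack: [s1]
Gen 10 (s1^-1): cancels prior s1. Stack: []
Reduced word: (empty)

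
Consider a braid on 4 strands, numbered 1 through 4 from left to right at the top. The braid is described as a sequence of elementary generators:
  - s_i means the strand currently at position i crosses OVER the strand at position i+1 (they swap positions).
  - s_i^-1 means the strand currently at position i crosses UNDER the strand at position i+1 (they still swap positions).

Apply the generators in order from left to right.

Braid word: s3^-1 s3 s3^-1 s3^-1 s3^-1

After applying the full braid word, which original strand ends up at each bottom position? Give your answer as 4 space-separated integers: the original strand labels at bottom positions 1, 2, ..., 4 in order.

Answer: 1 2 4 3

Derivation:
Gen 1 (s3^-1): strand 3 crosses under strand 4. Perm now: [1 2 4 3]
Gen 2 (s3): strand 4 crosses over strand 3. Perm now: [1 2 3 4]
Gen 3 (s3^-1): strand 3 crosses under strand 4. Perm now: [1 2 4 3]
Gen 4 (s3^-1): strand 4 crosses under strand 3. Perm now: [1 2 3 4]
Gen 5 (s3^-1): strand 3 crosses under strand 4. Perm now: [1 2 4 3]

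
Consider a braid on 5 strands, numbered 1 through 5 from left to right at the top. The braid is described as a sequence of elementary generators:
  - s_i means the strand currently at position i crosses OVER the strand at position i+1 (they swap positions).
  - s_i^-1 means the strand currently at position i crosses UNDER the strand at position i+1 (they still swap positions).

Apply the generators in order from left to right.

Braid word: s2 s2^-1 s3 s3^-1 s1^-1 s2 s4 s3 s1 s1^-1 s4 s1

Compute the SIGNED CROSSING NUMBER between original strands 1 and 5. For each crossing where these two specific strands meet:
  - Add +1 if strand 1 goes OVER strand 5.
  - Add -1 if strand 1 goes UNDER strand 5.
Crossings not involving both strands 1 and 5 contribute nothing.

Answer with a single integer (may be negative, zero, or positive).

Gen 1: crossing 2x3. Both 1&5? no. Sum: 0
Gen 2: crossing 3x2. Both 1&5? no. Sum: 0
Gen 3: crossing 3x4. Both 1&5? no. Sum: 0
Gen 4: crossing 4x3. Both 1&5? no. Sum: 0
Gen 5: crossing 1x2. Both 1&5? no. Sum: 0
Gen 6: crossing 1x3. Both 1&5? no. Sum: 0
Gen 7: crossing 4x5. Both 1&5? no. Sum: 0
Gen 8: 1 over 5. Both 1&5? yes. Contrib: +1. Sum: 1
Gen 9: crossing 2x3. Both 1&5? no. Sum: 1
Gen 10: crossing 3x2. Both 1&5? no. Sum: 1
Gen 11: crossing 1x4. Both 1&5? no. Sum: 1
Gen 12: crossing 2x3. Both 1&5? no. Sum: 1

Answer: 1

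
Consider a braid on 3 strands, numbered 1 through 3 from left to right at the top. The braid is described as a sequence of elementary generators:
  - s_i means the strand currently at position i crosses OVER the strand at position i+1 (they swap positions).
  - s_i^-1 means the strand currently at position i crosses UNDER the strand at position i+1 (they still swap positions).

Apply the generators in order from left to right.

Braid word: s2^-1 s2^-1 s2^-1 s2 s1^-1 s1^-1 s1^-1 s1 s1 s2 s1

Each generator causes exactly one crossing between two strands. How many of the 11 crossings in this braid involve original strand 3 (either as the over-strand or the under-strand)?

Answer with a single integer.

Gen 1: crossing 2x3. Involves strand 3? yes. Count so far: 1
Gen 2: crossing 3x2. Involves strand 3? yes. Count so far: 2
Gen 3: crossing 2x3. Involves strand 3? yes. Count so far: 3
Gen 4: crossing 3x2. Involves strand 3? yes. Count so far: 4
Gen 5: crossing 1x2. Involves strand 3? no. Count so far: 4
Gen 6: crossing 2x1. Involves strand 3? no. Count so far: 4
Gen 7: crossing 1x2. Involves strand 3? no. Count so far: 4
Gen 8: crossing 2x1. Involves strand 3? no. Count so far: 4
Gen 9: crossing 1x2. Involves strand 3? no. Count so far: 4
Gen 10: crossing 1x3. Involves strand 3? yes. Count so far: 5
Gen 11: crossing 2x3. Involves strand 3? yes. Count so far: 6

Answer: 6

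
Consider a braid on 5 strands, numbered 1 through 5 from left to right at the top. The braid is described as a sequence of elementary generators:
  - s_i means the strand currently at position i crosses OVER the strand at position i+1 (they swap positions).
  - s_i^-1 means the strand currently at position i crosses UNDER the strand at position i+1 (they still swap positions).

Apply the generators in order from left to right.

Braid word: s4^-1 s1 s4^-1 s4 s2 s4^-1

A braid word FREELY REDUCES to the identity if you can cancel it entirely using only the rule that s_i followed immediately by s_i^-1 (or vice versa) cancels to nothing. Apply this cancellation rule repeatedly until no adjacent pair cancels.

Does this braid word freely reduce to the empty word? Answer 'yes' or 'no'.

Gen 1 (s4^-1): push. Stack: [s4^-1]
Gen 2 (s1): push. Stack: [s4^-1 s1]
Gen 3 (s4^-1): push. Stack: [s4^-1 s1 s4^-1]
Gen 4 (s4): cancels prior s4^-1. Stack: [s4^-1 s1]
Gen 5 (s2): push. Stack: [s4^-1 s1 s2]
Gen 6 (s4^-1): push. Stack: [s4^-1 s1 s2 s4^-1]
Reduced word: s4^-1 s1 s2 s4^-1

Answer: no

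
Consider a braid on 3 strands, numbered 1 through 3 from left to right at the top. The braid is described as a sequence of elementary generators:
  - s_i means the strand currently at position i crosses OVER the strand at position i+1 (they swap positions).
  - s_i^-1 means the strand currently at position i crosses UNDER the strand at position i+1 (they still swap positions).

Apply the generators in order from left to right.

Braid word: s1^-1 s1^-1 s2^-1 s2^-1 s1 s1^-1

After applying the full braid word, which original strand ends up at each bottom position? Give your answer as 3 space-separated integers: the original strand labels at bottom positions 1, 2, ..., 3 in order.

Answer: 1 2 3

Derivation:
Gen 1 (s1^-1): strand 1 crosses under strand 2. Perm now: [2 1 3]
Gen 2 (s1^-1): strand 2 crosses under strand 1. Perm now: [1 2 3]
Gen 3 (s2^-1): strand 2 crosses under strand 3. Perm now: [1 3 2]
Gen 4 (s2^-1): strand 3 crosses under strand 2. Perm now: [1 2 3]
Gen 5 (s1): strand 1 crosses over strand 2. Perm now: [2 1 3]
Gen 6 (s1^-1): strand 2 crosses under strand 1. Perm now: [1 2 3]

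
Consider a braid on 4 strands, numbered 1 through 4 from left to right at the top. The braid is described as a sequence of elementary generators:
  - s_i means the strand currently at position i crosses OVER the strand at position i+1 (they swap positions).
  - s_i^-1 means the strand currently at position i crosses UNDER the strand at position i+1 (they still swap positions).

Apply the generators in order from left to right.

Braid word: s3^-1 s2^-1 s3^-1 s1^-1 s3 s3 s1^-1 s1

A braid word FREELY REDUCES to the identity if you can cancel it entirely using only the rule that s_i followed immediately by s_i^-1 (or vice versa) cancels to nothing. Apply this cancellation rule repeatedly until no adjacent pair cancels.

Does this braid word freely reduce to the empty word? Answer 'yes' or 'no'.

Gen 1 (s3^-1): push. Stack: [s3^-1]
Gen 2 (s2^-1): push. Stack: [s3^-1 s2^-1]
Gen 3 (s3^-1): push. Stack: [s3^-1 s2^-1 s3^-1]
Gen 4 (s1^-1): push. Stack: [s3^-1 s2^-1 s3^-1 s1^-1]
Gen 5 (s3): push. Stack: [s3^-1 s2^-1 s3^-1 s1^-1 s3]
Gen 6 (s3): push. Stack: [s3^-1 s2^-1 s3^-1 s1^-1 s3 s3]
Gen 7 (s1^-1): push. Stack: [s3^-1 s2^-1 s3^-1 s1^-1 s3 s3 s1^-1]
Gen 8 (s1): cancels prior s1^-1. Stack: [s3^-1 s2^-1 s3^-1 s1^-1 s3 s3]
Reduced word: s3^-1 s2^-1 s3^-1 s1^-1 s3 s3

Answer: no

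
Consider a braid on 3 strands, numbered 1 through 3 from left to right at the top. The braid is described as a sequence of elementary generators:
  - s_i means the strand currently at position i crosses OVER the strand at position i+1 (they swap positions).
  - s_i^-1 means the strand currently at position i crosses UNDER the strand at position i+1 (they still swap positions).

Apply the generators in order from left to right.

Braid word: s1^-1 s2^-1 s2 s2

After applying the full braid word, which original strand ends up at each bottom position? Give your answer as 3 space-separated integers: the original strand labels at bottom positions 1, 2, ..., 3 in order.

Gen 1 (s1^-1): strand 1 crosses under strand 2. Perm now: [2 1 3]
Gen 2 (s2^-1): strand 1 crosses under strand 3. Perm now: [2 3 1]
Gen 3 (s2): strand 3 crosses over strand 1. Perm now: [2 1 3]
Gen 4 (s2): strand 1 crosses over strand 3. Perm now: [2 3 1]

Answer: 2 3 1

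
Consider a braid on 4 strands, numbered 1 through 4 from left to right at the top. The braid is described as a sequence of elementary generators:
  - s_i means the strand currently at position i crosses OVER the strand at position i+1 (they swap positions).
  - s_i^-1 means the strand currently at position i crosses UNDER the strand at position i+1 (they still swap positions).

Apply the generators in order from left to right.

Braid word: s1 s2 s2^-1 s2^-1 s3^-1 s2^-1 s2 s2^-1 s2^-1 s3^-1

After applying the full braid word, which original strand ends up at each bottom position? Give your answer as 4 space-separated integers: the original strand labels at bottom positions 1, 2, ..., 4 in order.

Gen 1 (s1): strand 1 crosses over strand 2. Perm now: [2 1 3 4]
Gen 2 (s2): strand 1 crosses over strand 3. Perm now: [2 3 1 4]
Gen 3 (s2^-1): strand 3 crosses under strand 1. Perm now: [2 1 3 4]
Gen 4 (s2^-1): strand 1 crosses under strand 3. Perm now: [2 3 1 4]
Gen 5 (s3^-1): strand 1 crosses under strand 4. Perm now: [2 3 4 1]
Gen 6 (s2^-1): strand 3 crosses under strand 4. Perm now: [2 4 3 1]
Gen 7 (s2): strand 4 crosses over strand 3. Perm now: [2 3 4 1]
Gen 8 (s2^-1): strand 3 crosses under strand 4. Perm now: [2 4 3 1]
Gen 9 (s2^-1): strand 4 crosses under strand 3. Perm now: [2 3 4 1]
Gen 10 (s3^-1): strand 4 crosses under strand 1. Perm now: [2 3 1 4]

Answer: 2 3 1 4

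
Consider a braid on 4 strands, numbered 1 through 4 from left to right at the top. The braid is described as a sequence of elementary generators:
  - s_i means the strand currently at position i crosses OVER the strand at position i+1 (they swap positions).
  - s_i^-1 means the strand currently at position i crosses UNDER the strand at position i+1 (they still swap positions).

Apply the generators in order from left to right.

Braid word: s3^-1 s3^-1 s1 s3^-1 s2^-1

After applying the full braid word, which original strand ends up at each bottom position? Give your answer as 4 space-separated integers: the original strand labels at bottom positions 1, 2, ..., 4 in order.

Answer: 2 4 1 3

Derivation:
Gen 1 (s3^-1): strand 3 crosses under strand 4. Perm now: [1 2 4 3]
Gen 2 (s3^-1): strand 4 crosses under strand 3. Perm now: [1 2 3 4]
Gen 3 (s1): strand 1 crosses over strand 2. Perm now: [2 1 3 4]
Gen 4 (s3^-1): strand 3 crosses under strand 4. Perm now: [2 1 4 3]
Gen 5 (s2^-1): strand 1 crosses under strand 4. Perm now: [2 4 1 3]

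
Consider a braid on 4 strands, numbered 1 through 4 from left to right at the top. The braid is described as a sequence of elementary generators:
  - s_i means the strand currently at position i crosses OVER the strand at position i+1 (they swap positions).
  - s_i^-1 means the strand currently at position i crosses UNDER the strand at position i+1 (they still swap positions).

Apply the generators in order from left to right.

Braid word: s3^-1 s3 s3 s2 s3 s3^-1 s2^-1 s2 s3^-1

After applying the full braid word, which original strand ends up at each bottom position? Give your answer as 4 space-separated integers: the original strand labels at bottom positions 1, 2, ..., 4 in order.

Gen 1 (s3^-1): strand 3 crosses under strand 4. Perm now: [1 2 4 3]
Gen 2 (s3): strand 4 crosses over strand 3. Perm now: [1 2 3 4]
Gen 3 (s3): strand 3 crosses over strand 4. Perm now: [1 2 4 3]
Gen 4 (s2): strand 2 crosses over strand 4. Perm now: [1 4 2 3]
Gen 5 (s3): strand 2 crosses over strand 3. Perm now: [1 4 3 2]
Gen 6 (s3^-1): strand 3 crosses under strand 2. Perm now: [1 4 2 3]
Gen 7 (s2^-1): strand 4 crosses under strand 2. Perm now: [1 2 4 3]
Gen 8 (s2): strand 2 crosses over strand 4. Perm now: [1 4 2 3]
Gen 9 (s3^-1): strand 2 crosses under strand 3. Perm now: [1 4 3 2]

Answer: 1 4 3 2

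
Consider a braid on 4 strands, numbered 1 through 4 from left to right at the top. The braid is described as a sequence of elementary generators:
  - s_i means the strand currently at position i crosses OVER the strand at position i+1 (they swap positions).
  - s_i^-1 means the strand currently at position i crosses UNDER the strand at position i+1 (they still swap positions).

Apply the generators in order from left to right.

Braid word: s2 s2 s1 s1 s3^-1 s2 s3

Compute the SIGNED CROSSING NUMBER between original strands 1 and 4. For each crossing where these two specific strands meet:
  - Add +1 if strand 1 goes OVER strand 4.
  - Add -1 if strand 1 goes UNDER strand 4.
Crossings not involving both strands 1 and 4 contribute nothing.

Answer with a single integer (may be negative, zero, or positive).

Answer: 0

Derivation:
Gen 1: crossing 2x3. Both 1&4? no. Sum: 0
Gen 2: crossing 3x2. Both 1&4? no. Sum: 0
Gen 3: crossing 1x2. Both 1&4? no. Sum: 0
Gen 4: crossing 2x1. Both 1&4? no. Sum: 0
Gen 5: crossing 3x4. Both 1&4? no. Sum: 0
Gen 6: crossing 2x4. Both 1&4? no. Sum: 0
Gen 7: crossing 2x3. Both 1&4? no. Sum: 0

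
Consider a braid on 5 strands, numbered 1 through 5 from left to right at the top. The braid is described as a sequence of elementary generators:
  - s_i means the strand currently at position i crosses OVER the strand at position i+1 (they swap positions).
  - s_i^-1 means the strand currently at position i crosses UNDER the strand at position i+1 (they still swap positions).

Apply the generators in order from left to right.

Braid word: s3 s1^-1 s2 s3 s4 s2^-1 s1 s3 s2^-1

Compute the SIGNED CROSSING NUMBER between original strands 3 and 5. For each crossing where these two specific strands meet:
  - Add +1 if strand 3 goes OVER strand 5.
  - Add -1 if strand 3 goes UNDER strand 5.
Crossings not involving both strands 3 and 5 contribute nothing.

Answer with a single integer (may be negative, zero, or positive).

Gen 1: crossing 3x4. Both 3&5? no. Sum: 0
Gen 2: crossing 1x2. Both 3&5? no. Sum: 0
Gen 3: crossing 1x4. Both 3&5? no. Sum: 0
Gen 4: crossing 1x3. Both 3&5? no. Sum: 0
Gen 5: crossing 1x5. Both 3&5? no. Sum: 0
Gen 6: crossing 4x3. Both 3&5? no. Sum: 0
Gen 7: crossing 2x3. Both 3&5? no. Sum: 0
Gen 8: crossing 4x5. Both 3&5? no. Sum: 0
Gen 9: crossing 2x5. Both 3&5? no. Sum: 0

Answer: 0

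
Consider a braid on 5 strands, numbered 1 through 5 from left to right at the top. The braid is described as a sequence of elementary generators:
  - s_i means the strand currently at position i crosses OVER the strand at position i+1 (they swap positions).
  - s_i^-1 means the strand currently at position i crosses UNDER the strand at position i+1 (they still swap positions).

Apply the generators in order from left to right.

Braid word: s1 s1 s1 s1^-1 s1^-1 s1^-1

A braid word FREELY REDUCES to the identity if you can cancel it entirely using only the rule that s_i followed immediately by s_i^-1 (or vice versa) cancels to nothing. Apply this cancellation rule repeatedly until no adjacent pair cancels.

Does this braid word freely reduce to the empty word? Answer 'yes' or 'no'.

Gen 1 (s1): push. Stack: [s1]
Gen 2 (s1): push. Stack: [s1 s1]
Gen 3 (s1): push. Stack: [s1 s1 s1]
Gen 4 (s1^-1): cancels prior s1. Stack: [s1 s1]
Gen 5 (s1^-1): cancels prior s1. Stack: [s1]
Gen 6 (s1^-1): cancels prior s1. Stack: []
Reduced word: (empty)

Answer: yes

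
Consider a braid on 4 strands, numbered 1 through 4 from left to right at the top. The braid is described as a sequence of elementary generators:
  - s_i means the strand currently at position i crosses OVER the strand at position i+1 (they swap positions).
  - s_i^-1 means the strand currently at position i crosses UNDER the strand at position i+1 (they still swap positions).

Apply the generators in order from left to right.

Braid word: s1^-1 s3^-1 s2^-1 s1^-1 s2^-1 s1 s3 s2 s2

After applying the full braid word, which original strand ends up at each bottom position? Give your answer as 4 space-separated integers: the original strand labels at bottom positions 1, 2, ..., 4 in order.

Gen 1 (s1^-1): strand 1 crosses under strand 2. Perm now: [2 1 3 4]
Gen 2 (s3^-1): strand 3 crosses under strand 4. Perm now: [2 1 4 3]
Gen 3 (s2^-1): strand 1 crosses under strand 4. Perm now: [2 4 1 3]
Gen 4 (s1^-1): strand 2 crosses under strand 4. Perm now: [4 2 1 3]
Gen 5 (s2^-1): strand 2 crosses under strand 1. Perm now: [4 1 2 3]
Gen 6 (s1): strand 4 crosses over strand 1. Perm now: [1 4 2 3]
Gen 7 (s3): strand 2 crosses over strand 3. Perm now: [1 4 3 2]
Gen 8 (s2): strand 4 crosses over strand 3. Perm now: [1 3 4 2]
Gen 9 (s2): strand 3 crosses over strand 4. Perm now: [1 4 3 2]

Answer: 1 4 3 2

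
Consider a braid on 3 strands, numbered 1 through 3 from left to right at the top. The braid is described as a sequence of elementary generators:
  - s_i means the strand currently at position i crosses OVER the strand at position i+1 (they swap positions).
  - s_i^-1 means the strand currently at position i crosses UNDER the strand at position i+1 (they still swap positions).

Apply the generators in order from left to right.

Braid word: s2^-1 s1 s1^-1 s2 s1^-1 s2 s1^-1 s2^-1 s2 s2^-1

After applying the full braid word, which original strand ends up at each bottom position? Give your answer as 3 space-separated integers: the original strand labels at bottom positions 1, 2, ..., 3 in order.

Answer: 3 1 2

Derivation:
Gen 1 (s2^-1): strand 2 crosses under strand 3. Perm now: [1 3 2]
Gen 2 (s1): strand 1 crosses over strand 3. Perm now: [3 1 2]
Gen 3 (s1^-1): strand 3 crosses under strand 1. Perm now: [1 3 2]
Gen 4 (s2): strand 3 crosses over strand 2. Perm now: [1 2 3]
Gen 5 (s1^-1): strand 1 crosses under strand 2. Perm now: [2 1 3]
Gen 6 (s2): strand 1 crosses over strand 3. Perm now: [2 3 1]
Gen 7 (s1^-1): strand 2 crosses under strand 3. Perm now: [3 2 1]
Gen 8 (s2^-1): strand 2 crosses under strand 1. Perm now: [3 1 2]
Gen 9 (s2): strand 1 crosses over strand 2. Perm now: [3 2 1]
Gen 10 (s2^-1): strand 2 crosses under strand 1. Perm now: [3 1 2]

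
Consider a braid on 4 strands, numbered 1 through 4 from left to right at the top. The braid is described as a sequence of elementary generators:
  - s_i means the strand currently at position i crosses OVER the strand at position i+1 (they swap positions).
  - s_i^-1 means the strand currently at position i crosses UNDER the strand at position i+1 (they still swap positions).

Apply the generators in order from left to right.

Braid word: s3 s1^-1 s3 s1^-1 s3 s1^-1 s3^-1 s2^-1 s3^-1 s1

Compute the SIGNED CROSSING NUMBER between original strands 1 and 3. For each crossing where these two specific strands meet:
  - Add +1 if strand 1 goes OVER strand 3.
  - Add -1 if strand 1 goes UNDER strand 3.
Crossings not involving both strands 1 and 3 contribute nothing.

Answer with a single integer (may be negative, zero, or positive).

Gen 1: crossing 3x4. Both 1&3? no. Sum: 0
Gen 2: crossing 1x2. Both 1&3? no. Sum: 0
Gen 3: crossing 4x3. Both 1&3? no. Sum: 0
Gen 4: crossing 2x1. Both 1&3? no. Sum: 0
Gen 5: crossing 3x4. Both 1&3? no. Sum: 0
Gen 6: crossing 1x2. Both 1&3? no. Sum: 0
Gen 7: crossing 4x3. Both 1&3? no. Sum: 0
Gen 8: 1 under 3. Both 1&3? yes. Contrib: -1. Sum: -1
Gen 9: crossing 1x4. Both 1&3? no. Sum: -1
Gen 10: crossing 2x3. Both 1&3? no. Sum: -1

Answer: -1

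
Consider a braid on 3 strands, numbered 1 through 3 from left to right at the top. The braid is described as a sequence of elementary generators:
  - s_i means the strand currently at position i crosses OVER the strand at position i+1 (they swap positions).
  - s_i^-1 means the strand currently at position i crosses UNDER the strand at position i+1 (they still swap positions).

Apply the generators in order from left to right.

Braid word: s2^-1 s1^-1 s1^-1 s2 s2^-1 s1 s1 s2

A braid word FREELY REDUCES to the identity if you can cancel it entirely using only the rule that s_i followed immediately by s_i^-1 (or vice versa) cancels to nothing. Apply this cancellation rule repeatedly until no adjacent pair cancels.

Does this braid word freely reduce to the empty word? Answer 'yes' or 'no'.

Answer: yes

Derivation:
Gen 1 (s2^-1): push. Stack: [s2^-1]
Gen 2 (s1^-1): push. Stack: [s2^-1 s1^-1]
Gen 3 (s1^-1): push. Stack: [s2^-1 s1^-1 s1^-1]
Gen 4 (s2): push. Stack: [s2^-1 s1^-1 s1^-1 s2]
Gen 5 (s2^-1): cancels prior s2. Stack: [s2^-1 s1^-1 s1^-1]
Gen 6 (s1): cancels prior s1^-1. Stack: [s2^-1 s1^-1]
Gen 7 (s1): cancels prior s1^-1. Stack: [s2^-1]
Gen 8 (s2): cancels prior s2^-1. Stack: []
Reduced word: (empty)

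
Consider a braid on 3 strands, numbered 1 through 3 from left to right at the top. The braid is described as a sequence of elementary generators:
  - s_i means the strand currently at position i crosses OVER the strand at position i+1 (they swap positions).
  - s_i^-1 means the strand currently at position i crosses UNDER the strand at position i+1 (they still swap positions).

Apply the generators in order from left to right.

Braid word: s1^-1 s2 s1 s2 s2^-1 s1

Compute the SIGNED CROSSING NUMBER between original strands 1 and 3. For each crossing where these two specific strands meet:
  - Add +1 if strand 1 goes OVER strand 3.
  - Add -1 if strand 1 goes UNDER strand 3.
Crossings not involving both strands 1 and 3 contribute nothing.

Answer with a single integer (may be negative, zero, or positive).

Answer: 1

Derivation:
Gen 1: crossing 1x2. Both 1&3? no. Sum: 0
Gen 2: 1 over 3. Both 1&3? yes. Contrib: +1. Sum: 1
Gen 3: crossing 2x3. Both 1&3? no. Sum: 1
Gen 4: crossing 2x1. Both 1&3? no. Sum: 1
Gen 5: crossing 1x2. Both 1&3? no. Sum: 1
Gen 6: crossing 3x2. Both 1&3? no. Sum: 1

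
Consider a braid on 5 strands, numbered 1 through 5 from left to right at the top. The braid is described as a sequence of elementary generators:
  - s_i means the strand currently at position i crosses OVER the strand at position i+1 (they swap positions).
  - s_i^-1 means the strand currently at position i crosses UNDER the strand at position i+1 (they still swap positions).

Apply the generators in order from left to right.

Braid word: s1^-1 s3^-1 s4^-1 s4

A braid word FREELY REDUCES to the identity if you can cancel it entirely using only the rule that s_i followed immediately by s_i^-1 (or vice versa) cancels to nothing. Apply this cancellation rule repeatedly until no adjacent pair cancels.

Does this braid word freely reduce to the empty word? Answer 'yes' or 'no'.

Answer: no

Derivation:
Gen 1 (s1^-1): push. Stack: [s1^-1]
Gen 2 (s3^-1): push. Stack: [s1^-1 s3^-1]
Gen 3 (s4^-1): push. Stack: [s1^-1 s3^-1 s4^-1]
Gen 4 (s4): cancels prior s4^-1. Stack: [s1^-1 s3^-1]
Reduced word: s1^-1 s3^-1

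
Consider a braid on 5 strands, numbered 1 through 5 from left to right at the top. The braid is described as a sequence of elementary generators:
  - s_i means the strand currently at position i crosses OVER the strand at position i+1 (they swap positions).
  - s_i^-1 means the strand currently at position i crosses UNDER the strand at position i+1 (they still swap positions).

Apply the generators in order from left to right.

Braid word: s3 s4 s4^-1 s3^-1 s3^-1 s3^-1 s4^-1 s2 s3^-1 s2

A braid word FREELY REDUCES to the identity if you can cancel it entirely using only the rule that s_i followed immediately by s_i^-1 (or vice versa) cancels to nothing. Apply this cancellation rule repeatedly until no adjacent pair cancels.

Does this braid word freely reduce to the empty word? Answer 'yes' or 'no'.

Gen 1 (s3): push. Stack: [s3]
Gen 2 (s4): push. Stack: [s3 s4]
Gen 3 (s4^-1): cancels prior s4. Stack: [s3]
Gen 4 (s3^-1): cancels prior s3. Stack: []
Gen 5 (s3^-1): push. Stack: [s3^-1]
Gen 6 (s3^-1): push. Stack: [s3^-1 s3^-1]
Gen 7 (s4^-1): push. Stack: [s3^-1 s3^-1 s4^-1]
Gen 8 (s2): push. Stack: [s3^-1 s3^-1 s4^-1 s2]
Gen 9 (s3^-1): push. Stack: [s3^-1 s3^-1 s4^-1 s2 s3^-1]
Gen 10 (s2): push. Stack: [s3^-1 s3^-1 s4^-1 s2 s3^-1 s2]
Reduced word: s3^-1 s3^-1 s4^-1 s2 s3^-1 s2

Answer: no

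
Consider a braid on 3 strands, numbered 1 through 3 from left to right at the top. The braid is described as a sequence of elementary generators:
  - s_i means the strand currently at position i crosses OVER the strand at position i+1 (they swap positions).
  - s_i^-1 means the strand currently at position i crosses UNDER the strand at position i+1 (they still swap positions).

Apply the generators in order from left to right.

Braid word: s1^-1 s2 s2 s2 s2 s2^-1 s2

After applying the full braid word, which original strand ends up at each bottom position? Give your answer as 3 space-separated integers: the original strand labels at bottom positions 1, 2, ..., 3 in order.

Gen 1 (s1^-1): strand 1 crosses under strand 2. Perm now: [2 1 3]
Gen 2 (s2): strand 1 crosses over strand 3. Perm now: [2 3 1]
Gen 3 (s2): strand 3 crosses over strand 1. Perm now: [2 1 3]
Gen 4 (s2): strand 1 crosses over strand 3. Perm now: [2 3 1]
Gen 5 (s2): strand 3 crosses over strand 1. Perm now: [2 1 3]
Gen 6 (s2^-1): strand 1 crosses under strand 3. Perm now: [2 3 1]
Gen 7 (s2): strand 3 crosses over strand 1. Perm now: [2 1 3]

Answer: 2 1 3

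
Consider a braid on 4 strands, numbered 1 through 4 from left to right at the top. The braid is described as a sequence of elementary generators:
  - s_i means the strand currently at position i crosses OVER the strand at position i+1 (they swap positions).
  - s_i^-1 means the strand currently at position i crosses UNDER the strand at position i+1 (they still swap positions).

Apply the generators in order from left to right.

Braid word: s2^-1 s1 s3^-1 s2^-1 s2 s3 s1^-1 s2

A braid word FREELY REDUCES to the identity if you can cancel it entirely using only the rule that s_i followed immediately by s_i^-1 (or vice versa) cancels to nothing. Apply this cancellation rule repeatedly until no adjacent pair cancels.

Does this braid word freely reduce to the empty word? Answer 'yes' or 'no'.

Gen 1 (s2^-1): push. Stack: [s2^-1]
Gen 2 (s1): push. Stack: [s2^-1 s1]
Gen 3 (s3^-1): push. Stack: [s2^-1 s1 s3^-1]
Gen 4 (s2^-1): push. Stack: [s2^-1 s1 s3^-1 s2^-1]
Gen 5 (s2): cancels prior s2^-1. Stack: [s2^-1 s1 s3^-1]
Gen 6 (s3): cancels prior s3^-1. Stack: [s2^-1 s1]
Gen 7 (s1^-1): cancels prior s1. Stack: [s2^-1]
Gen 8 (s2): cancels prior s2^-1. Stack: []
Reduced word: (empty)

Answer: yes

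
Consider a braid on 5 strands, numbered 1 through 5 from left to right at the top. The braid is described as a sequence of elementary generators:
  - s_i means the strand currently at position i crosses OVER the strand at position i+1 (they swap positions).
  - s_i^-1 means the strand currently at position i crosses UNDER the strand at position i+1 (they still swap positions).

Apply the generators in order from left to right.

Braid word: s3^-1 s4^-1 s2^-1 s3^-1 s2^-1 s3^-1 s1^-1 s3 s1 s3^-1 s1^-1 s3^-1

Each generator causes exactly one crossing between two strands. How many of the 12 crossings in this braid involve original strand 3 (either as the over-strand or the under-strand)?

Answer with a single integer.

Answer: 2

Derivation:
Gen 1: crossing 3x4. Involves strand 3? yes. Count so far: 1
Gen 2: crossing 3x5. Involves strand 3? yes. Count so far: 2
Gen 3: crossing 2x4. Involves strand 3? no. Count so far: 2
Gen 4: crossing 2x5. Involves strand 3? no. Count so far: 2
Gen 5: crossing 4x5. Involves strand 3? no. Count so far: 2
Gen 6: crossing 4x2. Involves strand 3? no. Count so far: 2
Gen 7: crossing 1x5. Involves strand 3? no. Count so far: 2
Gen 8: crossing 2x4. Involves strand 3? no. Count so far: 2
Gen 9: crossing 5x1. Involves strand 3? no. Count so far: 2
Gen 10: crossing 4x2. Involves strand 3? no. Count so far: 2
Gen 11: crossing 1x5. Involves strand 3? no. Count so far: 2
Gen 12: crossing 2x4. Involves strand 3? no. Count so far: 2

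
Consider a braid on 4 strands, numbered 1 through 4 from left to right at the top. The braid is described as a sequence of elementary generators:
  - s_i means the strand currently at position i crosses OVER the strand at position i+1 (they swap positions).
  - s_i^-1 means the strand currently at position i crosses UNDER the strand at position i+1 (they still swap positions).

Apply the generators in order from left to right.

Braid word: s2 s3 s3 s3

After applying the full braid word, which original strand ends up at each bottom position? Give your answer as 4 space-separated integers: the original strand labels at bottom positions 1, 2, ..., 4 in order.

Gen 1 (s2): strand 2 crosses over strand 3. Perm now: [1 3 2 4]
Gen 2 (s3): strand 2 crosses over strand 4. Perm now: [1 3 4 2]
Gen 3 (s3): strand 4 crosses over strand 2. Perm now: [1 3 2 4]
Gen 4 (s3): strand 2 crosses over strand 4. Perm now: [1 3 4 2]

Answer: 1 3 4 2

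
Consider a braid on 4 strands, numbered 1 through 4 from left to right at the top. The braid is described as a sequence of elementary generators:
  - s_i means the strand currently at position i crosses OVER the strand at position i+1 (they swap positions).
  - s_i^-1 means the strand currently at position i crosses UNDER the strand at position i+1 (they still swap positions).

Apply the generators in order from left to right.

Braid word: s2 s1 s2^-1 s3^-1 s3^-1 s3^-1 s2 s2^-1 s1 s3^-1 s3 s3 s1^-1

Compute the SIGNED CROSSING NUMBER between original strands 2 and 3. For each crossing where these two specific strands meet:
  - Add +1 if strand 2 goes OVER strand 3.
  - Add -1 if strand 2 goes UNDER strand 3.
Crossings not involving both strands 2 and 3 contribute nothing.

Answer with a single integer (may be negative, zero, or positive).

Answer: -1

Derivation:
Gen 1: 2 over 3. Both 2&3? yes. Contrib: +1. Sum: 1
Gen 2: crossing 1x3. Both 2&3? no. Sum: 1
Gen 3: crossing 1x2. Both 2&3? no. Sum: 1
Gen 4: crossing 1x4. Both 2&3? no. Sum: 1
Gen 5: crossing 4x1. Both 2&3? no. Sum: 1
Gen 6: crossing 1x4. Both 2&3? no. Sum: 1
Gen 7: crossing 2x4. Both 2&3? no. Sum: 1
Gen 8: crossing 4x2. Both 2&3? no. Sum: 1
Gen 9: 3 over 2. Both 2&3? yes. Contrib: -1. Sum: 0
Gen 10: crossing 4x1. Both 2&3? no. Sum: 0
Gen 11: crossing 1x4. Both 2&3? no. Sum: 0
Gen 12: crossing 4x1. Both 2&3? no. Sum: 0
Gen 13: 2 under 3. Both 2&3? yes. Contrib: -1. Sum: -1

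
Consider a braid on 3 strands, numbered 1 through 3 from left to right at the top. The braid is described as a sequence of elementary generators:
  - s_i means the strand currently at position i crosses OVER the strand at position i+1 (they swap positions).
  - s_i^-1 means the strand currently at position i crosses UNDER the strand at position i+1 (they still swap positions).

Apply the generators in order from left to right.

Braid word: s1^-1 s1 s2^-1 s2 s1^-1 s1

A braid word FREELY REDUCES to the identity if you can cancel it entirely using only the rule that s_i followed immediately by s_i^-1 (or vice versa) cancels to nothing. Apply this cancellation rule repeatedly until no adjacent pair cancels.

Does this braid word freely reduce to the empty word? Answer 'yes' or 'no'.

Gen 1 (s1^-1): push. Stack: [s1^-1]
Gen 2 (s1): cancels prior s1^-1. Stack: []
Gen 3 (s2^-1): push. Stack: [s2^-1]
Gen 4 (s2): cancels prior s2^-1. Stack: []
Gen 5 (s1^-1): push. Stack: [s1^-1]
Gen 6 (s1): cancels prior s1^-1. Stack: []
Reduced word: (empty)

Answer: yes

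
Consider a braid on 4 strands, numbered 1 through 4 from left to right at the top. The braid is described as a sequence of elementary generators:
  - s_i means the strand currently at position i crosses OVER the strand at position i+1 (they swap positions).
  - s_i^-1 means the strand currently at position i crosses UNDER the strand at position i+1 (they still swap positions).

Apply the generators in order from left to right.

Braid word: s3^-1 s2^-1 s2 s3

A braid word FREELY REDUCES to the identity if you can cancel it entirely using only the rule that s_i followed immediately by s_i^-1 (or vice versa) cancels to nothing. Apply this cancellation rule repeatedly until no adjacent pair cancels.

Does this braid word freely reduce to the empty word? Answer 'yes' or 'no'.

Answer: yes

Derivation:
Gen 1 (s3^-1): push. Stack: [s3^-1]
Gen 2 (s2^-1): push. Stack: [s3^-1 s2^-1]
Gen 3 (s2): cancels prior s2^-1. Stack: [s3^-1]
Gen 4 (s3): cancels prior s3^-1. Stack: []
Reduced word: (empty)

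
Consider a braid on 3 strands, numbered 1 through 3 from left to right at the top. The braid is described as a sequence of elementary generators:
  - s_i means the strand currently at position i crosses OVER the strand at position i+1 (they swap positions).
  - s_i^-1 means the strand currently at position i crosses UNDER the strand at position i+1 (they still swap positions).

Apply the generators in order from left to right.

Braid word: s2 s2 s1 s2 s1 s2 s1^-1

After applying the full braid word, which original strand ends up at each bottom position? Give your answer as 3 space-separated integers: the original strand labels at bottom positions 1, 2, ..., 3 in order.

Answer: 1 3 2

Derivation:
Gen 1 (s2): strand 2 crosses over strand 3. Perm now: [1 3 2]
Gen 2 (s2): strand 3 crosses over strand 2. Perm now: [1 2 3]
Gen 3 (s1): strand 1 crosses over strand 2. Perm now: [2 1 3]
Gen 4 (s2): strand 1 crosses over strand 3. Perm now: [2 3 1]
Gen 5 (s1): strand 2 crosses over strand 3. Perm now: [3 2 1]
Gen 6 (s2): strand 2 crosses over strand 1. Perm now: [3 1 2]
Gen 7 (s1^-1): strand 3 crosses under strand 1. Perm now: [1 3 2]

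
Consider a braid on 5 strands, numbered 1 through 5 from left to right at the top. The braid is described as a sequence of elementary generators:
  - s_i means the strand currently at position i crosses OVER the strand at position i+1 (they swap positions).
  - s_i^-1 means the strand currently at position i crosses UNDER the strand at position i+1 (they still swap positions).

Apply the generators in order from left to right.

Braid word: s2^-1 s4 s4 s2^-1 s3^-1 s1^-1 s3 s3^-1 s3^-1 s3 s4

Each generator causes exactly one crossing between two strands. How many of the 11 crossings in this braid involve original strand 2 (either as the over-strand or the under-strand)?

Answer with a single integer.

Answer: 3

Derivation:
Gen 1: crossing 2x3. Involves strand 2? yes. Count so far: 1
Gen 2: crossing 4x5. Involves strand 2? no. Count so far: 1
Gen 3: crossing 5x4. Involves strand 2? no. Count so far: 1
Gen 4: crossing 3x2. Involves strand 2? yes. Count so far: 2
Gen 5: crossing 3x4. Involves strand 2? no. Count so far: 2
Gen 6: crossing 1x2. Involves strand 2? yes. Count so far: 3
Gen 7: crossing 4x3. Involves strand 2? no. Count so far: 3
Gen 8: crossing 3x4. Involves strand 2? no. Count so far: 3
Gen 9: crossing 4x3. Involves strand 2? no. Count so far: 3
Gen 10: crossing 3x4. Involves strand 2? no. Count so far: 3
Gen 11: crossing 3x5. Involves strand 2? no. Count so far: 3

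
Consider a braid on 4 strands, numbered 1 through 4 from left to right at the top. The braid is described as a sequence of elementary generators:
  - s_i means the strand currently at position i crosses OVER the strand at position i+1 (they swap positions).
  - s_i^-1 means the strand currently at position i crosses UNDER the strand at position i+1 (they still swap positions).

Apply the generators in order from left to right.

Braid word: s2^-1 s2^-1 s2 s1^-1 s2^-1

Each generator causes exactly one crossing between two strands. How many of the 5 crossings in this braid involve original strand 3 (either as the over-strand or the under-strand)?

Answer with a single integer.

Answer: 4

Derivation:
Gen 1: crossing 2x3. Involves strand 3? yes. Count so far: 1
Gen 2: crossing 3x2. Involves strand 3? yes. Count so far: 2
Gen 3: crossing 2x3. Involves strand 3? yes. Count so far: 3
Gen 4: crossing 1x3. Involves strand 3? yes. Count so far: 4
Gen 5: crossing 1x2. Involves strand 3? no. Count so far: 4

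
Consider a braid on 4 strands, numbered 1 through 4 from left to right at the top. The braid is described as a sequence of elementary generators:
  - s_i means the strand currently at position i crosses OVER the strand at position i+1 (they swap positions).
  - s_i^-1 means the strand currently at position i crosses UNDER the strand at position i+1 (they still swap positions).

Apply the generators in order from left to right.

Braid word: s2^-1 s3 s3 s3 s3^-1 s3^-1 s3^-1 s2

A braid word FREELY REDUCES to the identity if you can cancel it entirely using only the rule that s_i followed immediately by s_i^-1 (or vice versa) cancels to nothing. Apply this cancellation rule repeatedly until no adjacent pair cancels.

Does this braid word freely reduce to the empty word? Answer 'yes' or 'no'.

Gen 1 (s2^-1): push. Stack: [s2^-1]
Gen 2 (s3): push. Stack: [s2^-1 s3]
Gen 3 (s3): push. Stack: [s2^-1 s3 s3]
Gen 4 (s3): push. Stack: [s2^-1 s3 s3 s3]
Gen 5 (s3^-1): cancels prior s3. Stack: [s2^-1 s3 s3]
Gen 6 (s3^-1): cancels prior s3. Stack: [s2^-1 s3]
Gen 7 (s3^-1): cancels prior s3. Stack: [s2^-1]
Gen 8 (s2): cancels prior s2^-1. Stack: []
Reduced word: (empty)

Answer: yes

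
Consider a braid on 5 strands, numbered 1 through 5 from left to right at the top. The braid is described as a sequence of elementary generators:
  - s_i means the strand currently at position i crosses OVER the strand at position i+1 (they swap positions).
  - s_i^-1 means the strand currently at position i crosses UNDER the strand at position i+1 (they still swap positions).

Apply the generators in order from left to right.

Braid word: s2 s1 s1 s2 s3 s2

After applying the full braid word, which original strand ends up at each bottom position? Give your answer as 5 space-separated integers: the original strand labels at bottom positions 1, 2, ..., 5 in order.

Gen 1 (s2): strand 2 crosses over strand 3. Perm now: [1 3 2 4 5]
Gen 2 (s1): strand 1 crosses over strand 3. Perm now: [3 1 2 4 5]
Gen 3 (s1): strand 3 crosses over strand 1. Perm now: [1 3 2 4 5]
Gen 4 (s2): strand 3 crosses over strand 2. Perm now: [1 2 3 4 5]
Gen 5 (s3): strand 3 crosses over strand 4. Perm now: [1 2 4 3 5]
Gen 6 (s2): strand 2 crosses over strand 4. Perm now: [1 4 2 3 5]

Answer: 1 4 2 3 5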